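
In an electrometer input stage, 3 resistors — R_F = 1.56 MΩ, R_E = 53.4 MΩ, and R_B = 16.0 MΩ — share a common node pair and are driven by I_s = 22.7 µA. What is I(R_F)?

Conductances: ΣG = 1/1.56 + 1/53.4 + 1/16.0 = 0.7223 (1/MΩ).
By the current-divider rule, I = I_s · G_k/ΣG = 22.7 × 0.8875 = 20.15 µA.

I ≈ 20.1 µA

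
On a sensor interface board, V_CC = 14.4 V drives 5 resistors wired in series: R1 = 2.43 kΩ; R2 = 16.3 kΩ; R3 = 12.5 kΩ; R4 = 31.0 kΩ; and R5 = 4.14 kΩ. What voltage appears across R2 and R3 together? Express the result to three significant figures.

V ≈ 6.25 V

ΣR = 2.43 + 16.3 + 12.5 + 31.0 + 4.14 = 66.37 kΩ.
R_{R2..R3} = 16.3 + 12.5 = 28.80 kΩ.
Voltage divider: V = V_CC · (28.80 / 66.37) = 14.4 × 0.4339 = 6.249 V.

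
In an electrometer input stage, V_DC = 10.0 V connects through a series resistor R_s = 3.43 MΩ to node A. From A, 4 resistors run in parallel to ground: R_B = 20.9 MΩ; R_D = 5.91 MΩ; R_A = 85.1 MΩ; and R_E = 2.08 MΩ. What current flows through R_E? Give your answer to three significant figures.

I ≈ 1.40 µA

Parallel bank: R_p = 1/(1/20.9 + 1/5.91 + 1/85.1 + 1/2.08) = 1.409 MΩ.
V_A = 10.0 × 1.409/4.839 = 2.912 V.
Branch current I = V_A/R_E = 2.912/2.08 = 1.400 µA.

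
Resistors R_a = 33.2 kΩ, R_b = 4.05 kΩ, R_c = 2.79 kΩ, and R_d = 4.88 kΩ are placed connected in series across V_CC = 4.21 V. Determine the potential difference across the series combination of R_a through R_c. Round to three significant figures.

V ≈ 3.75 V

Series total: ΣR = 33.2 + 4.05 + 2.79 + 4.88 = 44.92 kΩ.
R_{R_a..R_c} = 33.2 + 4.05 + 2.79 = 40.04 kΩ.
V = V_CC · R/ΣR = 4.21 × 0.8914 = 3.753 V.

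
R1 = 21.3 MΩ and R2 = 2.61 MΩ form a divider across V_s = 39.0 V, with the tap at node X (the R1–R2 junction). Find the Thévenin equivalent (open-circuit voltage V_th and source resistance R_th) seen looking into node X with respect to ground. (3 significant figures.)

V_th ≈ 4.26 V, R_th ≈ 2.33 MΩ

V_th is the unloaded tap voltage: V_s · R2/(R1+R2) = 39.0 × 0.1092 = 4.257 V.
With V_s suppressed (replaced by a short), R_th = R1 ‖ R2 = (21.30 × 2.61)/(21.30 + 2.61) = 2.325 MΩ.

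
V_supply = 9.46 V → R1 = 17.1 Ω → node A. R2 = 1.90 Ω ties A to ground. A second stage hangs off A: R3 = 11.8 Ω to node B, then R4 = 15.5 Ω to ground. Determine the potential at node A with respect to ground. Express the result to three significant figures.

Looking into the second stage from A: R3 + R4 = 27.30 Ω appears in parallel with R2.
Effective lower resistance at A: R2 ‖ 27.30 = 1.776 Ω.
First divider: V_A = V_supply · 1.776/(17.1 + 1.776) = 0.8902 V.

V_A ≈ 0.890 V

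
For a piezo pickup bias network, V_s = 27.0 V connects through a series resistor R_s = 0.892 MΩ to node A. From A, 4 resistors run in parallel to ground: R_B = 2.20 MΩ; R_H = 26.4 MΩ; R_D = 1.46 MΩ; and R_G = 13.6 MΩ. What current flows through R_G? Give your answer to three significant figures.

Combine the parallel branches: R_p = (1/2.20 + 1/26.4 + 1/1.46 + 1/13.6)⁻¹ = 0.7994 MΩ.
Node voltage V_A = V_s · R_p/(R_s + R_p) = 27.0 × 0.4726 = 12.76 V.
Branch current I = V_A/R_G = 12.76/13.6 = 0.9383 µA.

I ≈ 0.938 µA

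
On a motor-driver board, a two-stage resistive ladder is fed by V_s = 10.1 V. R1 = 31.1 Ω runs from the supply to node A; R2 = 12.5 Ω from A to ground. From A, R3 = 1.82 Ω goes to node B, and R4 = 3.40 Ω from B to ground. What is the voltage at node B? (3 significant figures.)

V_B ≈ 0.696 V

The second stage (R3 + R4 = 5.220 Ω) loads node A in parallel with R2.
R2 ‖ (R3+R4) = 3.682 Ω.
So V_A = 10.1 × 0.1059 = 1.069 V.
V_B = V_A × 0.6513 = 0.6964 V.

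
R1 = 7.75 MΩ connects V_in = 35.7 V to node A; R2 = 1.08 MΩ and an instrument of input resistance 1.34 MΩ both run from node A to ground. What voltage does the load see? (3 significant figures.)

V_out ≈ 2.56 V

First combine the lower leg with the load: R2 ‖ R_L = 0.5980 MΩ.
Voltage divider with the loaded lower leg: V_out = 35.7 × 0.5980/(7.75 + 0.5980) = 35.7 × 0.07164 = 2.557 V.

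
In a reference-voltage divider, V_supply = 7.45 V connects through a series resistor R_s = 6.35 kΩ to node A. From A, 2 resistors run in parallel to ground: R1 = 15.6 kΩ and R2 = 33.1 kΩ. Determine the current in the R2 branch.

Parallel bank: R_p = 1/(1/15.6 + 1/33.1) = 10.60 kΩ.
V_A = 7.45 × 10.60/16.95 = 4.659 V.
I(R2) = V_A / R2 = 4.659/33.1 = 0.1408 mA.

I ≈ 0.141 mA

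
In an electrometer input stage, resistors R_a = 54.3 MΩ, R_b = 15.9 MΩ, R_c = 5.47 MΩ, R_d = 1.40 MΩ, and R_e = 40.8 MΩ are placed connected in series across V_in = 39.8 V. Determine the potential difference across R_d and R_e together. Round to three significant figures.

V ≈ 14.2 V

ΣR = 54.3 + 15.9 + 5.47 + 1.40 + 40.8 = 117.9 MΩ.
R_{R_d..R_e} = 1.40 + 40.8 = 42.20 MΩ.
By the voltage-divider rule, V = 39.8 × 42.20/117.9 = 14.25 V.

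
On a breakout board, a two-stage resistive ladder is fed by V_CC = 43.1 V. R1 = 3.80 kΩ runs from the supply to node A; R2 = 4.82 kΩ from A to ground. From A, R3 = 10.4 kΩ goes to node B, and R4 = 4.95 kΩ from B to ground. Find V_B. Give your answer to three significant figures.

V_B ≈ 6.83 V

Looking into the second stage from A: R3 + R4 = 15.35 kΩ appears in parallel with R2.
R2 ‖ (R3+R4) = 3.668 kΩ.
So V_A = 43.1 × 0.4912 = 21.17 V.
V_B = V_A × 0.3225 = 6.827 V.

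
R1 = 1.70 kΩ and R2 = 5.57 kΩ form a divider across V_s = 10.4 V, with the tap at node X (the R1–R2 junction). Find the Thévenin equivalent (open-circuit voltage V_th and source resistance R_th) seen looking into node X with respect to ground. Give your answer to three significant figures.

V_th is the unloaded tap voltage: V_s · R2/(R1+R2) = 10.4 × 0.7662 = 7.968 V.
Looking into X with the source shorted: R_th = R1·R2/(R1+R2) = 1.700 × 5.57/7.270 = 1.302 kΩ.

V_th ≈ 7.97 V, R_th ≈ 1.30 kΩ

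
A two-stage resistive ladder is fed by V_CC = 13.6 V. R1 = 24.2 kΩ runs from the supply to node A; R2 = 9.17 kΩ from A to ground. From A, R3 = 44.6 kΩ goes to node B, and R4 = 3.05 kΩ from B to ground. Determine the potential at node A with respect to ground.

V_A ≈ 3.28 V

Looking into the second stage from A: R3 + R4 = 47.65 kΩ appears in parallel with R2.
R2 ‖ (R3+R4) = 7.690 kΩ.
V_A = 13.6 × 7.690/(24.2 + 7.690) = 3.280 V.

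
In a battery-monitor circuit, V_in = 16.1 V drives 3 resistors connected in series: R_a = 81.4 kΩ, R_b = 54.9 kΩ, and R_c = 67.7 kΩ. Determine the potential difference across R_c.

Series total: ΣR = 81.4 + 54.9 + 67.7 = 204.0 kΩ.
Voltage divider: V = V_in · (67.70 / 204.0) = 16.1 × 0.3319 = 5.343 V.

V ≈ 5.34 V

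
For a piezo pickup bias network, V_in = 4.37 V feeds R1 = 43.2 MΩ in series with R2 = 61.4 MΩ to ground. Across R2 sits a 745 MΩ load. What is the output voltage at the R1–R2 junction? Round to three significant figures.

R2 ‖ R_L = (61.4 × 745)/(61.4 + 745) = 56.72 MΩ.
Now apply the divider: V_out = 4.37 × 0.5677 = 2.481 V.
(Unloaded it would be 2.57 V; the load pulls it down.)

V_out ≈ 2.48 V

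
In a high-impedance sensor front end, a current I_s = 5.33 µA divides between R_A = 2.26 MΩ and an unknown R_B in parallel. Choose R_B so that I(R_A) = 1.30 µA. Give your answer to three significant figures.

R_B ≈ 0.729 MΩ

Two-branch current divider: I_A = I_s · R_B/(R_A + R_B).
1.30/5.33 = R_B/(R_A + R_B) → R_B = R_A · (0.2439)/(1 − 0.2439) = 2.26 × 0.3226 = 0.7290 MΩ.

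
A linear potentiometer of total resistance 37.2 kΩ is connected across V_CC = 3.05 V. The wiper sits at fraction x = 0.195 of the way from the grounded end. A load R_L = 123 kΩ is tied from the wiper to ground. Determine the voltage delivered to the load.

Lower segment x·R_p = 7.254 kΩ; upper segment (1−x)·R_p = 29.95 kΩ.
Lower segment in parallel with the load: 7.254 ‖ 123 = 6.850 kΩ.
Then V_out = V_CC · 6.850/(29.95 + 6.850) = 0.5678 V.

V_out ≈ 0.568 V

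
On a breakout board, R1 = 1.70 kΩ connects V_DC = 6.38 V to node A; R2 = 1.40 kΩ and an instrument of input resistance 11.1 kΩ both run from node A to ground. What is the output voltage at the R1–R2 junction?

The load sits in parallel with R2, giving an effective lower resistance R2' = R2·R_L/(R2+R_L) = 1.243 kΩ.
Voltage divider with the loaded lower leg: V_out = 6.38 × 1.243/(1.70 + 1.243) = 6.38 × 0.4224 = 2.695 V.
(Unloaded it would be 2.88 V; the load pulls it down.)

V_out ≈ 2.69 V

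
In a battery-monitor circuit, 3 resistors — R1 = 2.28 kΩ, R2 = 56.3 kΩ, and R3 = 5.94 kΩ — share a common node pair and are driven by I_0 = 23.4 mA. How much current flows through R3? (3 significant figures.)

Total conductance ΣG = 1/2.28 + 1/56.3 + 1/5.94 = 0.6247 (units of 1/kΩ).
R3 takes the fraction G_k/ΣG = 0.1684/0.6247 = 0.2695, so I = 23.4 × 0.2695 = 6.306 mA.

I ≈ 6.31 mA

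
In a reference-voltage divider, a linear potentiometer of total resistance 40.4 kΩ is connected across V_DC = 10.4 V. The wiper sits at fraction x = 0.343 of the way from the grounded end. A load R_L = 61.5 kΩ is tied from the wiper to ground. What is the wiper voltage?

V_out ≈ 3.11 V

Split the track: R_lower = x·R_p = 13.86 kΩ, R_upper = (1−x)·R_p = 26.54 kΩ.
Lower segment in parallel with the load: 13.86 ‖ 61.5 = 11.31 kΩ.
Then V_out = V_DC · 11.31/(26.54 + 11.31) = 3.107 V.
(Unloaded: V_out = x·V_DC = 3.57 V.)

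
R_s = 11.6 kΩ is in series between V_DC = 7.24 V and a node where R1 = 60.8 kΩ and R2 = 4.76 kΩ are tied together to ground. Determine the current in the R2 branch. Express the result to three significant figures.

I ≈ 0.419 mA

Equivalent of the parallel group: R_p = 4.414 kΩ.
V_A by voltage divider: V_A = 7.24 × 4.414/(11.6 + 4.414) = 1.996 V.
I(R2) = V_A / R2 = 1.996/4.76 = 0.4193 mA.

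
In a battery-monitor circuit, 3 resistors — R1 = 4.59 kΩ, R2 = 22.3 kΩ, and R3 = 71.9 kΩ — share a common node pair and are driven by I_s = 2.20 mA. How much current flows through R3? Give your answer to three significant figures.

Conductances: ΣG = 1/4.59 + 1/22.3 + 1/71.9 = 0.2766 (1/kΩ).
R3 takes the fraction G_k/ΣG = 0.01391/0.2766 = 0.05028, so I = 2.20 × 0.05028 = 0.1106 mA.

I ≈ 0.111 mA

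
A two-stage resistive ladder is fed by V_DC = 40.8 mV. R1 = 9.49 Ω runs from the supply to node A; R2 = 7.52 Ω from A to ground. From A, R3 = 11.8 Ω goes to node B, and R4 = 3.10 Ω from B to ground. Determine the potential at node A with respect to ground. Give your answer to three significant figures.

Node A sees R2 in parallel with the series input of stage 2, R3 + R4 = 14.90 Ω.
R2 ‖ (R3+R4) = 4.998 Ω.
First divider: V_A = V_DC · 4.998/(9.49 + 4.998) = 14.07 mV.

V_A ≈ 14.1 mV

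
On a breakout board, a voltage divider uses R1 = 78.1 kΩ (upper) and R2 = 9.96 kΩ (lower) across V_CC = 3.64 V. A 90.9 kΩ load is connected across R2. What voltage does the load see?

V_out ≈ 0.375 V

First combine the lower leg with the load: R2 ‖ R_L = 8.976 kΩ.
Then V_out = V_CC · R2'/(R1 + R2') = 3.64 × 8.976/87.08 = 0.3752 V.
(Unloaded it would be 0.412 V; the load pulls it down.)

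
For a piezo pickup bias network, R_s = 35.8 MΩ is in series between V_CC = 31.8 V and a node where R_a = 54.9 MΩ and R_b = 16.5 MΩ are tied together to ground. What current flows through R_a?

Combine the parallel branches: R_p = (1/54.9 + 1/16.5)⁻¹ = 12.69 MΩ.
V_A = 31.8 × 12.69/48.49 = 8.321 V.
Branch current I = V_A/R_a = 8.321/54.9 = 0.1516 µA.
(Check via current divider: I_total = 0.6558 µA; share G_k/ΣG = 0.2311 → same result.)

I ≈ 0.152 µA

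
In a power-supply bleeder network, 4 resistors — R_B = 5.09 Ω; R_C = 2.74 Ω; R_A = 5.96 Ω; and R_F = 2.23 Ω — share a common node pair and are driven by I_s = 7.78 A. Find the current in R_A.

I ≈ 1.11 A

Conductances: ΣG = 1/5.09 + 1/2.74 + 1/5.96 + 1/2.23 = 1.178 (1/Ω).
R_A takes the fraction G_k/ΣG = 0.1678/1.178 = 0.1425, so I = 7.78 × 0.1425 = 1.108 A.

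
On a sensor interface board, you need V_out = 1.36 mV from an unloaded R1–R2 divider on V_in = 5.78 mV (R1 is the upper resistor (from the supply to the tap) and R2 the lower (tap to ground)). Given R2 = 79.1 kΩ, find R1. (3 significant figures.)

V_out/V_in = R2/(R1+R2) = 0.2353.
R1 = R2·(1/k − 1) = 79.1 × 3.250 = 257.1 kΩ.

R1 ≈ 257 kΩ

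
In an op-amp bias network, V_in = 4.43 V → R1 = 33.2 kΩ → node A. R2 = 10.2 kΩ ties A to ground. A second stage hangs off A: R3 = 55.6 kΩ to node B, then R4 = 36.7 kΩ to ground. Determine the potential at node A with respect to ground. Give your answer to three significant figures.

V_A ≈ 0.960 V

The second stage (R3 + R4 = 92.30 kΩ) loads node A in parallel with R2.
Effective lower resistance at A: R2 ‖ 92.30 = 9.185 kΩ.
So V_A = 4.43 × 0.2167 = 0.9600 V.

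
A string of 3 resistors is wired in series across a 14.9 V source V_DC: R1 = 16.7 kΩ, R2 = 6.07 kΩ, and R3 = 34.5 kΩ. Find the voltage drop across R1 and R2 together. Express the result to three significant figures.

Total series resistance ΣR = 16.7 + 6.07 + 34.5 = 57.27 kΩ.
R_{R1..R2} = 16.7 + 6.07 = 22.77 kΩ.
V = V_DC · R/ΣR = 14.9 × 0.3976 = 5.924 V.

V ≈ 5.92 V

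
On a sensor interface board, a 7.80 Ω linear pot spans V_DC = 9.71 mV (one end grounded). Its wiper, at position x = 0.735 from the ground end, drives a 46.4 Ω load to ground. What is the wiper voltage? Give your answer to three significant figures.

Lower segment x·R_p = 5.733 Ω; upper segment (1−x)·R_p = 2.067 Ω.
Lower segment in parallel with the load: 5.733 ‖ 46.4 = 5.103 Ω.
Then V_out = V_DC · 5.103/(2.067 + 5.103) = 6.911 mV.
(Unloaded: V_out = x·V_DC = 7.14 mV.)

V_out ≈ 6.91 mV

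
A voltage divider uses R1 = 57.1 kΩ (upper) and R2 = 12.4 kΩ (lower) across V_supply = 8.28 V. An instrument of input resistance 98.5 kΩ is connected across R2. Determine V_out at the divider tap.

First combine the lower leg with the load: R2 ‖ R_L = 11.01 kΩ.
Now apply the divider: V_out = 8.28 × 0.1617 = 1.339 V.
(Unloaded it would be 1.48 V; the load pulls it down.)

V_out ≈ 1.34 V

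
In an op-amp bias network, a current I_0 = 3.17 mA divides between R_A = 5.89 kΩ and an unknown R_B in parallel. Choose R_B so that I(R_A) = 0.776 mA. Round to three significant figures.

Two-branch current divider: I_A = I_0 · R_B/(R_A + R_B).
With f = 0.2448, R_B = R_A · f/(1−f) = 5.89 × 0.3241 = 1.909 kΩ.

R_B ≈ 1.91 kΩ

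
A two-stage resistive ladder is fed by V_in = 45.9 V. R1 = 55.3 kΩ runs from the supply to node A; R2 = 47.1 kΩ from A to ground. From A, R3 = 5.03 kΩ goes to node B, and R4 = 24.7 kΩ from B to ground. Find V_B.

Node A sees R2 in parallel with the series input of stage 2, R3 + R4 = 29.73 kΩ.
Effective lower resistance at A: R2 ‖ 29.73 = 18.23 kΩ.
V_A = 45.9 × 18.23/(55.3 + 18.23) = 11.38 V.
Then the unloaded second divider: V_B = V_A × R4/(R3+R4) = 11.38 × 0.8308 = 9.453 V.

V_B ≈ 9.45 V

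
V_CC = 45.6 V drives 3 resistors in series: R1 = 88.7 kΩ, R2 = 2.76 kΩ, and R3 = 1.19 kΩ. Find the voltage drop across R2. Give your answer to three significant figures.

ΣR = 88.7 + 2.76 + 1.19 = 92.65 kΩ.
By the voltage-divider rule, V = 45.6 × 2.760/92.65 = 1.358 V.

V ≈ 1.36 V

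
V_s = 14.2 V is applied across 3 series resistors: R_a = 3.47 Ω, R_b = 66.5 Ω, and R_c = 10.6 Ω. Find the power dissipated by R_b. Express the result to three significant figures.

P ≈ 2.07 W

The common current is I = 14.2/80.57 = 0.1762 A.
V(R_b) = I·R = 11.72 V; P = V·I = 11.72 × 0.1762 = 2.066 W.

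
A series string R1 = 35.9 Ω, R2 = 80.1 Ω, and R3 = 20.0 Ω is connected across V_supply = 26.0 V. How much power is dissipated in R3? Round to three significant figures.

P ≈ 0.731 W

Series current I = V_supply/ΣR = 26.0/136.0 = 0.1912 A.
P = I²R = 0.03655 × 20.0 = 0.7310 W.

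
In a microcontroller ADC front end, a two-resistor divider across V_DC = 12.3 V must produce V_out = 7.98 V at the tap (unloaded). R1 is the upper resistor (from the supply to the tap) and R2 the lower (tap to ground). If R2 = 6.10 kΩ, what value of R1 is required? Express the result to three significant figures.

R1 ≈ 3.30 kΩ

Required fraction k = V_out/V_DC = 0.6488.
R1 = R2·(1/k − 1) = 6.10 × 0.5414 = 3.302 kΩ.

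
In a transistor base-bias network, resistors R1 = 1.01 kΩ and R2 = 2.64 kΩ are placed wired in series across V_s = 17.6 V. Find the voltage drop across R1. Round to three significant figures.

Total series resistance ΣR = 1.01 + 2.64 = 3.650 kΩ.
V = V_s · R/ΣR = 17.6 × 0.2767 = 4.870 V.

V ≈ 4.87 V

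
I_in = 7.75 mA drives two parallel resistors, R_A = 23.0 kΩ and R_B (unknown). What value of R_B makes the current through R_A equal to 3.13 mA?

R_B ≈ 15.6 kΩ

The fraction through R_A equals R_B/(R_A+R_B).
With f = 0.4039, R_B = R_A · f/(1−f) = 23.0 × 0.6775 = 15.58 kΩ.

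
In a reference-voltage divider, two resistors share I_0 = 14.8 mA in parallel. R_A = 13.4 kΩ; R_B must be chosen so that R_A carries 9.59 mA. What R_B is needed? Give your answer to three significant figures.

In a two-way split, I_A/I_0 = R_B/(R_A + R_B).
9.59/14.8 = R_B/(R_A + R_B) → R_B = R_A · (0.6480)/(1 − 0.6480) = 13.4 × 1.841 = 24.67 kΩ.

R_B ≈ 24.7 kΩ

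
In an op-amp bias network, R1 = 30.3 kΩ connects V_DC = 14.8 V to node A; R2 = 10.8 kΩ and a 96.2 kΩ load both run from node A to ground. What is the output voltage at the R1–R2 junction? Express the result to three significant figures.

R2 ‖ R_L = (10.8 × 96.2)/(10.8 + 96.2) = 9.710 kΩ.
Voltage divider with the loaded lower leg: V_out = 14.8 × 9.710/(30.3 + 9.710) = 14.8 × 0.2427 = 3.592 V.

V_out ≈ 3.59 V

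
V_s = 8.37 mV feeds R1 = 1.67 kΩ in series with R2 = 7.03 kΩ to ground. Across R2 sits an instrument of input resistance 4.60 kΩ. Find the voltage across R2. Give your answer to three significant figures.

V_out ≈ 5.23 mV

The load sits in parallel with R2, giving an effective lower resistance R2' = R2·R_L/(R2+R_L) = 2.781 kΩ.
Voltage divider with the loaded lower leg: V_out = 8.37 × 2.781/(1.67 + 2.781) = 8.37 × 0.6248 = 5.229 mV.
(Unloaded it would be 6.76 mV; the load pulls it down.)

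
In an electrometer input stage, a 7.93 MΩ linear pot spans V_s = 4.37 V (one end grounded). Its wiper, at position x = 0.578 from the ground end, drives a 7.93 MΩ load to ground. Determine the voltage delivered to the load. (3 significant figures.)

Split the track: R_lower = x·R_p = 4.584 MΩ, R_upper = (1−x)·R_p = 3.346 MΩ.
R_L loads the lower segment: effective lower R = 2.905 MΩ.
Loaded-divider output: V_out = 4.37 × 0.4647 = 2.031 V.

V_out ≈ 2.03 V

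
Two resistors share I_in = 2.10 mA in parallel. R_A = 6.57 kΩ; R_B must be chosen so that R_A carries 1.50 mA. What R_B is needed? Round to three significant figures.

Two-branch current divider: I_A = I_in · R_B/(R_A + R_B).
With f = 0.7143, R_B = R_A · f/(1−f) = 6.57 × 2.500 = 16.43 kΩ.

R_B ≈ 16.4 kΩ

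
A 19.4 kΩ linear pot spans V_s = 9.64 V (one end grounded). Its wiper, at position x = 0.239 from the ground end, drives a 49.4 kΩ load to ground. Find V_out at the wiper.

Split the track: R_lower = x·R_p = 4.637 kΩ, R_upper = (1−x)·R_p = 14.76 kΩ.
(x·R_p) ‖ R_L = 4.239 kΩ.
Then V_out = V_s · 4.239/(14.76 + 4.239) = 2.150 V.
(Unloaded: V_out = x·V_s = 2.30 V.)

V_out ≈ 2.15 V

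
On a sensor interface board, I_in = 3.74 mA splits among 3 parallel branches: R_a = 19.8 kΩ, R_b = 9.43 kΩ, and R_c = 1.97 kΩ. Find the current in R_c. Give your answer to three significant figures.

I ≈ 2.86 mA

Conductances: ΣG = 1/19.8 + 1/9.43 + 1/1.97 = 0.6642 (1/kΩ).
R_c takes the fraction G_k/ΣG = 0.5076/0.6642 = 0.7643, so I = 3.74 × 0.7643 = 2.858 mA.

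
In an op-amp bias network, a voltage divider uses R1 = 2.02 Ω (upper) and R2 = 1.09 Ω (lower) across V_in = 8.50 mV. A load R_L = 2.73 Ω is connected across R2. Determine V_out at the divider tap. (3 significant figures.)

First combine the lower leg with the load: R2 ‖ R_L = 0.7790 Ω.
Now apply the divider: V_out = 8.50 × 0.2783 = 2.366 mV.
(Unloaded it would be 2.98 mV; the load pulls it down.)

V_out ≈ 2.37 mV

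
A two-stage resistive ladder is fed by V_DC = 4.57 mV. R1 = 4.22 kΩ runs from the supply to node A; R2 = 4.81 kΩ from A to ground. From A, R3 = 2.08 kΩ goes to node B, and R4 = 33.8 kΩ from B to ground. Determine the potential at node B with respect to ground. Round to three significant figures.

V_B ≈ 2.16 mV

Looking into the second stage from A: R3 + R4 = 35.88 kΩ appears in parallel with R2.
R2 ‖ (R3+R4) = 4.241 kΩ.
First divider: V_A = V_DC · 4.241/(4.22 + 4.241) = 2.291 mV.
V_B = V_A × 0.9420 = 2.158 mV.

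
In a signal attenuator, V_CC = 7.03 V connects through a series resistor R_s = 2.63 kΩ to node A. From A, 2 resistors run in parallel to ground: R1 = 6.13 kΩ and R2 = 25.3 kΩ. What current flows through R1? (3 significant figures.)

Parallel bank: R_p = 1/(1/6.13 + 1/25.3) = 4.934 kΩ.
Node voltage V_A = V_CC · R_p/(R_s + R_p) = 7.03 × 0.6523 = 4.586 V.
Branch current I = V_A/R1 = 4.586/6.13 = 0.7481 mA.

I ≈ 0.748 mA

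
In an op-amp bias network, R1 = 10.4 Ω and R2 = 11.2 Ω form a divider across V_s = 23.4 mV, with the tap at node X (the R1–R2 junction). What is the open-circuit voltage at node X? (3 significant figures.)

With X open, the divider is unloaded: V_th = 23.4 × 11.2/21.60 = 12.13 mV.

V_th ≈ 12.1 mV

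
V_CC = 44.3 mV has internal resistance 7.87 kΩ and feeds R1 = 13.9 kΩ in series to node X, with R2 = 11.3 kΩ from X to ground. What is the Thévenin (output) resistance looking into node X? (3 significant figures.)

R1' = 7.87 + 13.9 = 21.77 kΩ (source resistance + R1).
Looking into X with the source shorted: R_th = R1'·R2/(R1'+R2) = 21.77 × 11.3/33.07 = 7.439 kΩ.

R_th ≈ 7.44 kΩ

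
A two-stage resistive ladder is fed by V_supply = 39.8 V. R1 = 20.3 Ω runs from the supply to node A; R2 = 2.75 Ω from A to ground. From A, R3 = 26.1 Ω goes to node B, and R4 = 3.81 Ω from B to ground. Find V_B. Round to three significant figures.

Node A sees R2 in parallel with the series input of stage 2, R3 + R4 = 29.91 Ω.
Effective lower resistance at A: R2 ‖ 29.91 = 2.518 Ω.
So V_A = 39.8 × 0.1104 = 4.393 V.
Then the unloaded second divider: V_B = V_A × R4/(R3+R4) = 4.393 × 0.1274 = 0.5595 V.

V_B ≈ 0.560 V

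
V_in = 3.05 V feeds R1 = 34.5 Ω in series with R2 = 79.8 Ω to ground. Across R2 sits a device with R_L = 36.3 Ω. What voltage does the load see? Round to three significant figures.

V_out ≈ 1.28 V

The load sits in parallel with R2, giving an effective lower resistance R2' = R2·R_L/(R2+R_L) = 24.95 Ω.
Then V_out = V_in · R2'/(R1 + R2') = 3.05 × 24.95/59.45 = 1.280 V.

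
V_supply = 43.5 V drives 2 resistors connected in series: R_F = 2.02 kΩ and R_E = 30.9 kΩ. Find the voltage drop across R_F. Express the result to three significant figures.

ΣR = 2.02 + 30.9 = 32.92 kΩ.
Voltage divider: V = V_supply · (2.020 / 32.92) = 43.5 × 0.06136 = 2.669 V.

V ≈ 2.67 V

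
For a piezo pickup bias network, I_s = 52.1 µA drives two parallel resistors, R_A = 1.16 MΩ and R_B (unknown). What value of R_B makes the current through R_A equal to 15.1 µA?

Two-branch current divider: I_A = I_s · R_B/(R_A + R_B).
15.1/52.1 = R_B/(R_A + R_B) → R_B = R_A · (0.2898)/(1 − 0.2898) = 1.16 × 0.4081 = 0.4734 MΩ.

R_B ≈ 0.473 MΩ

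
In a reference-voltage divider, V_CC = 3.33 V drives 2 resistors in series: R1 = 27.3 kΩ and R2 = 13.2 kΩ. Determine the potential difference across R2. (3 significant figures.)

Total series resistance ΣR = 27.3 + 13.2 = 40.50 kΩ.
By the voltage-divider rule, V = 3.33 × 13.20/40.50 = 1.085 V.

V ≈ 1.09 V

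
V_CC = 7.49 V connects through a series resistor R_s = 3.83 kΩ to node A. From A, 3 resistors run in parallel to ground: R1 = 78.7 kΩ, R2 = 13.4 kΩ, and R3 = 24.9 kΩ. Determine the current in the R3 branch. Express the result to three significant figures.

Combine the parallel branches: R_p = (1/78.7 + 1/13.4 + 1/24.9)⁻¹ = 7.844 kΩ.
Node voltage V_A = V_CC · R_p/(R_s + R_p) = 7.49 × 0.6719 = 5.033 V.
I(R3) = V_A / R3 = 5.033/24.9 = 0.2021 mA.
(Equivalently: I_total = 0.6416 mA, then current-divider fraction G_k/ΣG = 0.3150.)

I ≈ 0.202 mA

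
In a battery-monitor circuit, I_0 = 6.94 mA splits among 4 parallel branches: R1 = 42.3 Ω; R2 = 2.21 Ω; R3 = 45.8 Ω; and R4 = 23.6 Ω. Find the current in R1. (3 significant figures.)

Conductances: ΣG = 1/42.3 + 1/2.21 + 1/45.8 + 1/23.6 = 0.5403 (1/Ω).
Current divider: I(R1) = I_0 · G_k/ΣG = 6.94 × (0.02364/0.5403) = 6.94 × 0.04375 = 0.3036 mA.

I ≈ 0.304 mA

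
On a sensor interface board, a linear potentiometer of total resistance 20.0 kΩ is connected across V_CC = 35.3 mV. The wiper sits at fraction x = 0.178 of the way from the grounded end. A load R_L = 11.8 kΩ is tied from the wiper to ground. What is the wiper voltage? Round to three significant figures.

Lower segment x·R_p = 3.560 kΩ; upper segment (1−x)·R_p = 16.44 kΩ.
R_L loads the lower segment: effective lower R = 2.735 kΩ.
V_out = 35.3 × 2.735/(16.44 + 2.735) = 5.035 mV.

V_out ≈ 5.03 mV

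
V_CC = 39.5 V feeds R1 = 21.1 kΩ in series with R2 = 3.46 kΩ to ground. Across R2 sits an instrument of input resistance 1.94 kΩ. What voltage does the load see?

V_out ≈ 2.20 V

R2 ‖ R_L = (3.46 × 1.94)/(3.46 + 1.94) = 1.243 kΩ.
Voltage divider with the loaded lower leg: V_out = 39.5 × 1.243/(21.1 + 1.243) = 39.5 × 0.05563 = 2.198 V.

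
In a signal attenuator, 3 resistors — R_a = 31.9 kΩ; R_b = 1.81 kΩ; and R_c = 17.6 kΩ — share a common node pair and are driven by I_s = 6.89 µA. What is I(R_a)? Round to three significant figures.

I ≈ 0.337 µA

Conductances: ΣG = 1/31.9 + 1/1.81 + 1/17.6 = 0.6407 (1/kΩ).
Current divider: I(R_a) = I_s · G_k/ΣG = 6.89 × (0.03135/0.6407) = 6.89 × 0.04893 = 0.3371 µA.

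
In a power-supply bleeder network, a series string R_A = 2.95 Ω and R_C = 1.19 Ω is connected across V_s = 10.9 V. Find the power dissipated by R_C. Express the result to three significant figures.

P ≈ 8.25 W

Series current I = V_s/ΣR = 10.9/4.140 = 2.633 A.
P(R_C) = I²·R_C = (2.633)² × 1.19 = 8.249 W.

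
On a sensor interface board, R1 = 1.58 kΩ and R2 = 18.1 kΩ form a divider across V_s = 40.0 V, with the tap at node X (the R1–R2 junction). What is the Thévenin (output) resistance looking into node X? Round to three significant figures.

Looking into X with the source shorted: R_th = R1·R2/(R1+R2) = 1.580 × 18.1/19.68 = 1.453 kΩ.

R_th ≈ 1.45 kΩ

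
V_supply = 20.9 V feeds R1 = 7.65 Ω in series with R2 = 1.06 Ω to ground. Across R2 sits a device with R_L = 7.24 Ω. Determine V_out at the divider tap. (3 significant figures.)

First combine the lower leg with the load: R2 ‖ R_L = 0.9246 Ω.
Now apply the divider: V_out = 20.9 × 0.1078 = 2.254 V.
(Unloaded it would be 2.54 V; the load pulls it down.)

V_out ≈ 2.25 V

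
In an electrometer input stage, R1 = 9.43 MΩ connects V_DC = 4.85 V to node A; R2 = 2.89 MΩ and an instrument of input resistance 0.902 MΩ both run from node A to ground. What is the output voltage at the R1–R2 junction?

R2 ‖ R_L = (2.89 × 0.902)/(2.89 + 0.902) = 0.6874 MΩ.
Then V_out = V_DC · R2'/(R1 + R2') = 4.85 × 0.6874/10.12 = 0.3295 V.

V_out ≈ 0.330 V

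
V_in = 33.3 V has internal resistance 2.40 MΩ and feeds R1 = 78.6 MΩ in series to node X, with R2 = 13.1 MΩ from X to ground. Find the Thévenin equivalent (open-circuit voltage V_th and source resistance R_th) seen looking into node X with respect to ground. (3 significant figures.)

R1' = 2.40 + 78.6 = 81.00 MΩ (source resistance + R1).
Open-circuit (no load on X): V_th = V_in · R2/(R1' + R2) = 33.3 × 13.1/(81.00 + 13.1) = 4.636 V.
Looking into X with the source shorted: R_th = R1'·R2/(R1'+R2) = 81.00 × 13.1/94.10 = 11.28 MΩ.

V_th ≈ 4.64 V, R_th ≈ 11.3 MΩ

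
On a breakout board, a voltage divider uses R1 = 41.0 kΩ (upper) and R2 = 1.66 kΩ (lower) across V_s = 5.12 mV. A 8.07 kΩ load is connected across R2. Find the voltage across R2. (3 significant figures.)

V_out ≈ 0.166 mV

First combine the lower leg with the load: R2 ‖ R_L = 1.377 kΩ.
Voltage divider with the loaded lower leg: V_out = 5.12 × 1.377/(41.0 + 1.377) = 5.12 × 0.03249 = 0.1663 mV.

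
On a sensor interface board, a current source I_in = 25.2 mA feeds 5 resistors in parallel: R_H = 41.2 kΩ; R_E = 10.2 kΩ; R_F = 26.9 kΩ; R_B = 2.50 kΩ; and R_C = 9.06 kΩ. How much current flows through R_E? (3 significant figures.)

Conductances: ΣG = 1/41.2 + 1/10.2 + 1/26.9 + 1/2.50 + 1/9.06 = 0.6699 (1/kΩ).
By the current-divider rule, I = I_in · G_k/ΣG = 25.2 × 0.1464 = 3.688 mA.

I ≈ 3.69 mA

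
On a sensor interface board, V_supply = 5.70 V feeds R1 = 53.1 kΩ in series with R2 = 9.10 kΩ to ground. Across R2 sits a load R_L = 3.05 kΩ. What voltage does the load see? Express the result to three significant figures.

V_out ≈ 0.235 V

The load sits in parallel with R2, giving an effective lower resistance R2' = R2·R_L/(R2+R_L) = 2.284 kΩ.
Now apply the divider: V_out = 5.70 × 0.04125 = 0.2351 V.
(Unloaded it would be 0.834 V; the load pulls it down.)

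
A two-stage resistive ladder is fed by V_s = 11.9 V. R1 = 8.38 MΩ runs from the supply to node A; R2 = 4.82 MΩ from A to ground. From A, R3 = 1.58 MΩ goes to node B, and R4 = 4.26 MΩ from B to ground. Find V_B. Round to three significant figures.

V_B ≈ 2.08 V

Node A sees R2 in parallel with the series input of stage 2, R3 + R4 = 5.840 MΩ.
R2 ‖ (R3+R4) = 2.641 MΩ.
So V_A = 11.9 × 0.2396 = 2.851 V.
Stage 2 is unloaded, so V_B = V_A · R4/(R3+R4) = 2.851 × 4.26/5.840 = 2.080 V.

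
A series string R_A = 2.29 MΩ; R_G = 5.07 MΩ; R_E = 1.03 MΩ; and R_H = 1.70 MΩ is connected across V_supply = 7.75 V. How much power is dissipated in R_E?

P ≈ 0.608 µW

The common current is I = 7.75/10.09 = 0.7681 µA.
P = I²R = 0.5900 × 1.03 = 0.6077 µW.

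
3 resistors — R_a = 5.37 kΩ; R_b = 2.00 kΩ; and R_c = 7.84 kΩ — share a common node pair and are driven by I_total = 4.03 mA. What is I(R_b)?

Conductances: ΣG = 1/5.37 + 1/2.00 + 1/7.84 = 0.8138 (1/kΩ).
By the current-divider rule, I = I_total · G_k/ΣG = 4.03 × 0.6144 = 2.476 mA.

I ≈ 2.48 mA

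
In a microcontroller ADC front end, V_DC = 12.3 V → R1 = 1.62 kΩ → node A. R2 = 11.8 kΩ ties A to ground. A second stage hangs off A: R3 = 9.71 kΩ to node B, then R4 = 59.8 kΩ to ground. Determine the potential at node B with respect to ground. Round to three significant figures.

V_B ≈ 9.12 V

Looking into the second stage from A: R3 + R4 = 69.51 kΩ appears in parallel with R2.
Effective lower resistance at A: R2 ‖ 69.51 = 10.09 kΩ.
V_A = 12.3 × 10.09/(1.62 + 10.09) = 10.60 V.
Stage 2 is unloaded, so V_B = V_A · R4/(R3+R4) = 10.60 × 59.8/69.51 = 9.118 V.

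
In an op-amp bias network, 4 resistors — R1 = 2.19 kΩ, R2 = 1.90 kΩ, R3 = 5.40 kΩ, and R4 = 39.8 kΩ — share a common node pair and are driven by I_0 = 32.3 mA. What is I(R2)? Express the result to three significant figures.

Conductances: ΣG = 1/2.19 + 1/1.90 + 1/5.40 + 1/39.8 = 1.193 (1/kΩ).
Current divider: I(R2) = I_0 · G_k/ΣG = 32.3 × (0.5263/1.193) = 32.3 × 0.4411 = 14.25 mA.

I ≈ 14.2 mA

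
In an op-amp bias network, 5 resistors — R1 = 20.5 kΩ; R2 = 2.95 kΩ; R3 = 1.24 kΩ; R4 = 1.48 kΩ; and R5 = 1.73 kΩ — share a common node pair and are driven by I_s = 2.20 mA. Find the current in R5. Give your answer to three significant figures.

Total conductance ΣG = 1/20.5 + 1/2.95 + 1/1.24 + 1/1.48 + 1/1.73 = 2.448 (units of 1/kΩ).
Current divider: I(R5) = I_s · G_k/ΣG = 2.20 × (0.5780/2.448) = 2.20 × 0.2361 = 0.5195 mA.

I ≈ 0.519 mA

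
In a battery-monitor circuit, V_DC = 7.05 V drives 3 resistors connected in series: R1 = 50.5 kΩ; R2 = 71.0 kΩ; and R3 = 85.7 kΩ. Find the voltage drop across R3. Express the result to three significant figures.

Total series resistance ΣR = 50.5 + 71.0 + 85.7 = 207.2 kΩ.
By the voltage-divider rule, V = 7.05 × 85.70/207.2 = 2.916 V.

V ≈ 2.92 V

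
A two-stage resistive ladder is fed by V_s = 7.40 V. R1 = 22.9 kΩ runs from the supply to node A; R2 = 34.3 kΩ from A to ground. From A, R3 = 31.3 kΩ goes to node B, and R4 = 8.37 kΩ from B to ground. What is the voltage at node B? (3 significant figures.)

The second stage (R3 + R4 = 39.67 kΩ) loads node A in parallel with R2.
R2 ‖ (R3+R4) = 18.40 kΩ.
So V_A = 7.40 × 0.4455 = 3.296 V.
V_B = V_A × 0.2110 = 0.6955 V.

V_B ≈ 0.696 V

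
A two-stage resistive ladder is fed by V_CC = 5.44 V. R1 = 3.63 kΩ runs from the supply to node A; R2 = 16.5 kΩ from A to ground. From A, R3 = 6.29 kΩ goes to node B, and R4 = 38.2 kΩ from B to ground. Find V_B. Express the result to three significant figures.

Looking into the second stage from A: R3 + R4 = 44.49 kΩ appears in parallel with R2.
R2 ‖ (R3+R4) = 12.04 kΩ.
V_A = 5.44 × 12.04/(3.63 + 12.04) = 4.179 V.
V_B = V_A × 0.8586 = 3.589 V.

V_B ≈ 3.59 V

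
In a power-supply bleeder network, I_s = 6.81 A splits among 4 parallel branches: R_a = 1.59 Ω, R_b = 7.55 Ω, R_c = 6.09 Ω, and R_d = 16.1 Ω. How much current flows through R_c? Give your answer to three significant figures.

ΣG = 1/1.59 + 1/7.55 + 1/6.09 + 1/16.1 = 0.9877.
R_c takes the fraction G_k/ΣG = 0.1642/0.9877 = 0.1662, so I = 6.81 × 0.1662 = 1.132 A.

I ≈ 1.13 A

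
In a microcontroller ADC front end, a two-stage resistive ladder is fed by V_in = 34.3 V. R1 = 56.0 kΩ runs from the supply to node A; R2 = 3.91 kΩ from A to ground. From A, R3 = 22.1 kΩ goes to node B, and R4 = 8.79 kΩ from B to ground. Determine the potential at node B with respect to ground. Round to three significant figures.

The second stage (R3 + R4 = 30.89 kΩ) loads node A in parallel with R2.
Effective lower resistance at A: R2 ‖ 30.89 = 3.471 kΩ.
V_A = 34.3 × 3.471/(56.0 + 3.471) = 2.002 V.
Stage 2 is unloaded, so V_B = V_A · R4/(R3+R4) = 2.002 × 8.79/30.89 = 0.5696 V.

V_B ≈ 0.570 V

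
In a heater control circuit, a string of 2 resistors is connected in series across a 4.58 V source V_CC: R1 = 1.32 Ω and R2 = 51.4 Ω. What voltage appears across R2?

Total series resistance ΣR = 1.32 + 51.4 = 52.72 Ω.
V = V_CC · R/ΣR = 4.58 × 0.9750 = 4.465 V.

V ≈ 4.47 V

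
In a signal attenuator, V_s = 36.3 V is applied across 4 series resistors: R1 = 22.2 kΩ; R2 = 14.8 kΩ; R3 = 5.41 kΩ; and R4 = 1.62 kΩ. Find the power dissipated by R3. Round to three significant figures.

ΣR = 44.03 kΩ → I = 36.3/44.03 = 0.8244 mA.
P(R3) = I²·R3 = (0.8244)² × 5.41 = 3.677 mW.

P ≈ 3.68 mW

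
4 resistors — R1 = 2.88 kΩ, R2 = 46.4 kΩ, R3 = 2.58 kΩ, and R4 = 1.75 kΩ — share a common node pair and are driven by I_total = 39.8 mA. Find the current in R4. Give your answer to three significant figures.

ΣG = 1/2.88 + 1/46.4 + 1/2.58 + 1/1.75 = 1.328.
R4 takes the fraction G_k/ΣG = 0.5714/1.328 = 0.4304, so I = 39.8 × 0.4304 = 17.13 mA.

I ≈ 17.1 mA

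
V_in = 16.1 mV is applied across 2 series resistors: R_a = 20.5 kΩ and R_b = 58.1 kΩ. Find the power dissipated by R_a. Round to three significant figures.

P ≈ 0.860 nW

Series current I = V_in/ΣR = 16.1/78.60 = 0.2048 µA.
P(R_a) = I²·R_a = (0.2048)² × 20.5 = 0.8601 nW.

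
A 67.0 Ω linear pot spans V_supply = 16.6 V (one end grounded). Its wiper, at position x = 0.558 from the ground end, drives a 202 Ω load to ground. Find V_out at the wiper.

V_out ≈ 8.56 V

Split the track: R_lower = x·R_p = 37.39 Ω, R_upper = (1−x)·R_p = 29.61 Ω.
(x·R_p) ‖ R_L = 31.55 Ω.
Then V_out = V_supply · 31.55/(29.61 + 31.55) = 8.562 V.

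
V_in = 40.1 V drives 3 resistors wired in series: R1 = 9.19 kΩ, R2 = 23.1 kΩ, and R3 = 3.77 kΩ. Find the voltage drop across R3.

Total series resistance ΣR = 9.19 + 23.1 + 3.77 = 36.06 kΩ.
By the voltage-divider rule, V = 40.1 × 3.770/36.06 = 4.192 V.

V ≈ 4.19 V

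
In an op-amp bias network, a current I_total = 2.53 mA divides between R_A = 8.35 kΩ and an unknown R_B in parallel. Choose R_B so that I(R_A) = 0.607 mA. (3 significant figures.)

R_B ≈ 2.64 kΩ

Two-branch current divider: I_A = I_total · R_B/(R_A + R_B).
0.607/2.53 = R_B/(R_A + R_B) → R_B = R_A · (0.2399)/(1 − 0.2399) = 8.35 × 0.3157 = 2.636 kΩ.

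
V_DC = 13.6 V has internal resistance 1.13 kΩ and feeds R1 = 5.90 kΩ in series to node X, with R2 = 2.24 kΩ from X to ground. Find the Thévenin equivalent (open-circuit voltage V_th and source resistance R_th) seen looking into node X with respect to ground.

V_th ≈ 3.29 V, R_th ≈ 1.70 kΩ

R1' = 1.13 + 5.90 = 7.030 kΩ (source resistance + R1).
With X open, the divider is unloaded: V_th = 13.6 × 2.24/9.270 = 3.286 V.
Looking into X with the source shorted: R_th = R1'·R2/(R1'+R2) = 7.030 × 2.24/9.270 = 1.699 kΩ.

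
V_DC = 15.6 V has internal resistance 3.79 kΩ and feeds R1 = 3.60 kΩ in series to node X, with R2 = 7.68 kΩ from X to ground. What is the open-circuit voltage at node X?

V_th ≈ 7.95 V

R1' = 3.79 + 3.60 = 7.390 kΩ (source resistance + R1).
V_th is the unloaded tap voltage: V_DC · R2/(R1'+R2) = 15.6 × 0.5096 = 7.950 V.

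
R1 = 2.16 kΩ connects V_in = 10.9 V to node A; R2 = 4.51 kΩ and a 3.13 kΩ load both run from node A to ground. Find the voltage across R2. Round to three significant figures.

V_out ≈ 5.03 V

The load sits in parallel with R2, giving an effective lower resistance R2' = R2·R_L/(R2+R_L) = 1.848 kΩ.
Voltage divider with the loaded lower leg: V_out = 10.9 × 1.848/(2.16 + 1.848) = 10.9 × 0.4610 = 5.025 V.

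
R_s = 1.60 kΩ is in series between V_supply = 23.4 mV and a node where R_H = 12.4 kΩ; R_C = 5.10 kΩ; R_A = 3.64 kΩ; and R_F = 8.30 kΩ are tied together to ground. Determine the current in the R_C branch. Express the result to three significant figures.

Equivalent of the parallel group: R_p = 1.488 kΩ.
V_A = 23.4 × 1.488/3.088 = 11.28 mV.
Branch current I = V_A/R_C = 11.28/5.10 = 2.211 µA.
(Check via current divider: I_total = 7.577 µA; share G_k/ΣG = 0.2918 → same result.)

I ≈ 2.21 µA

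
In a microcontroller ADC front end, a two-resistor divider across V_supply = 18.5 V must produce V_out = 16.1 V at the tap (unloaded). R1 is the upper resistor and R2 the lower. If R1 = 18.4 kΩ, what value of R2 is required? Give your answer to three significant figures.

V_out/V_supply = R2/(R1+R2) = 0.8703.
R2 = R1 · 0.8703/(1 − 0.8703) = 123.4 kΩ.

R2 ≈ 123 kΩ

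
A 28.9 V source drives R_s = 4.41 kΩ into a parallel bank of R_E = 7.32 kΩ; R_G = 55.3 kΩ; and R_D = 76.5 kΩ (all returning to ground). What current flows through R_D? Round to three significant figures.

I ≈ 0.217 mA

Combine the parallel branches: R_p = (1/7.32 + 1/55.3 + 1/76.5)⁻¹ = 5.961 kΩ.
V_A = 28.9 × 5.961/10.37 = 16.61 V.
Branch current I = V_A/R_D = 16.61/76.5 = 0.2171 mA.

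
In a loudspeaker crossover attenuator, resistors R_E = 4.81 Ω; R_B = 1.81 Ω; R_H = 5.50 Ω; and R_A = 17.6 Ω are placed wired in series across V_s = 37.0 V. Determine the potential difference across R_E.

ΣR = 4.81 + 1.81 + 5.50 + 17.6 = 29.72 Ω.
V = V_s · R/ΣR = 37.0 × 0.1618 = 5.988 V.

V ≈ 5.99 V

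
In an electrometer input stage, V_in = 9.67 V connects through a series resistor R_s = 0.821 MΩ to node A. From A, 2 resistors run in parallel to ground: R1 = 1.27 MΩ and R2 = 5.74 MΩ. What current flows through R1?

I ≈ 4.25 µA

Parallel bank: R_p = 1/(1/1.27 + 1/5.74) = 1.040 MΩ.
V_A by voltage divider: V_A = 9.67 × 1.040/(0.821 + 1.040) = 5.404 V.
Branch current I = V_A/R1 = 5.404/1.27 = 4.255 µA.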